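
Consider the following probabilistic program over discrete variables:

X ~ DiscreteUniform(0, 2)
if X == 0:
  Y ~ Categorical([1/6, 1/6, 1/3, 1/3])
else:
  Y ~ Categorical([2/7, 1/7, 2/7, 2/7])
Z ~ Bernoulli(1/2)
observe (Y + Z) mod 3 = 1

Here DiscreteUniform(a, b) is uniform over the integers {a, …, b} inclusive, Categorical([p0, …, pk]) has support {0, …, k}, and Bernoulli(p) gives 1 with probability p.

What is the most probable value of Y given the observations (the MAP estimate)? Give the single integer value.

Enumerate traces; 9 have nonzero weight after conditioning:
  (X=0, Y=0, Z=1) weight 1/36
  (X=0, Y=1, Z=0) weight 1/36
  (X=0, Y=3, Z=1) weight 1/18
  (X=1, Y=0, Z=1) weight 1/21
  (X=1, Y=1, Z=0) weight 1/42
  (X=1, Y=3, Z=1) weight 1/21
  (X=2, Y=0, Z=1) weight 1/21
  (X=2, Y=1, Z=0) weight 1/42
  … 1 more
Group by Y:
  weight(Y=0) = 31/252
  weight(Y=1) = 19/252
  weight(Y=3) = 19/126
Total weight = 31/252 + 19/252 + 19/126 = 22/63
P(Y=0 | obs) = 31/252 / 22/63 = 31/88
P(Y=1 | obs) = 19/252 / 22/63 = 19/88
P(Y=3 | obs) = 19/126 / 22/63 = 19/44
argmax = 3

argmax_v P(Y = v | obs) = 3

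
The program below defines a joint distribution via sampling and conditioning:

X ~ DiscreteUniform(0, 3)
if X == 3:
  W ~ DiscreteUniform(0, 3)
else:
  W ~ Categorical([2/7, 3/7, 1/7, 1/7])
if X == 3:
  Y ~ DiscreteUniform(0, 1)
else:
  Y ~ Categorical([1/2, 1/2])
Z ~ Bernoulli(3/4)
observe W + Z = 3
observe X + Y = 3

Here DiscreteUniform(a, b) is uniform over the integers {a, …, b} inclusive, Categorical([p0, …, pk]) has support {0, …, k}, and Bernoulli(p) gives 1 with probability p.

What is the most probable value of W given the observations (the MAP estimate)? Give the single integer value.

Enumerate traces; 4 have nonzero weight after conditioning:
  (X=2, W=2, Y=1, Z=1) weight 3/224
  (X=2, W=3, Y=1, Z=0) weight 1/224
  (X=3, W=2, Y=0, Z=1) weight 3/128
  (X=3, W=3, Y=0, Z=0) weight 1/128
Group by W:
  weight(W=2) = 33/896
  weight(W=3) = 11/896
Total weight = 33/896 + 11/896 = 11/224
P(W=2 | obs) = 33/896 / 11/224 = 3/4
P(W=3 | obs) = 11/896 / 11/224 = 1/4
argmax = 2

argmax_v P(W = v | obs) = 2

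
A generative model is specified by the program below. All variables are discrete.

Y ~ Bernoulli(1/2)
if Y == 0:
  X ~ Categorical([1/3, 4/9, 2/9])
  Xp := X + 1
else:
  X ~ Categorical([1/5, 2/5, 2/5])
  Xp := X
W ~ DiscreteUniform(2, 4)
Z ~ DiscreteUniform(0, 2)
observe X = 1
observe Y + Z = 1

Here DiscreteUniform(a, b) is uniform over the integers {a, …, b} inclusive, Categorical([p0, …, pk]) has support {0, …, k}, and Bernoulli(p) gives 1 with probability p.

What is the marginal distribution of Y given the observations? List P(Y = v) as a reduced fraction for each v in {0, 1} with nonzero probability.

P(Y=0) = 10/19, P(Y=1) = 9/19

Enumerate traces; 6 have nonzero weight after conditioning:
  (Y=0, X=1, W=2, Z=1) weight 2/81
  (Y=0, X=1, W=3, Z=1) weight 2/81
  (Y=0, X=1, W=4, Z=1) weight 2/81
  (Y=1, X=1, W=2, Z=0) weight 1/45
  (Y=1, X=1, W=3, Z=0) weight 1/45
  (Y=1, X=1, W=4, Z=0) weight 1/45
Group by Y:
  weight(Y=0) = 2/27
  weight(Y=1) = 1/15
Total weight = 2/27 + 1/15 = 19/135
P(Y=0 | obs) = 2/27 / 19/135 = 10/19
P(Y=1 | obs) = 1/15 / 19/135 = 9/19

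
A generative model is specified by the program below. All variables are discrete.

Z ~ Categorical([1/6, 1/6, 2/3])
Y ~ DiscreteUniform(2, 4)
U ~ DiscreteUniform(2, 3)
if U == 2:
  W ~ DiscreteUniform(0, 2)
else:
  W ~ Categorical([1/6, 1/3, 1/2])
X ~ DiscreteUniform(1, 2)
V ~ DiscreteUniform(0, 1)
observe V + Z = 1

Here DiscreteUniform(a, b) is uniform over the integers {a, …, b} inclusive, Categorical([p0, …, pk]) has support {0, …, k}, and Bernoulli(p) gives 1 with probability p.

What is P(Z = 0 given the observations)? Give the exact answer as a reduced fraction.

P(Z = 0 | obs) = 1/2

Enumerate traces; 72 have nonzero weight after conditioning:
  (Z=0, Y=2, U=2, W=0, X=1, V=1) weight 1/432
  (Z=0, Y=2, U=2, W=0, X=2, V=1) weight 1/432
  (Z=0, Y=2, U=2, W=1, X=1, V=1) weight 1/432
  (Z=0, Y=2, U=2, W=1, X=2, V=1) weight 1/432
  (Z=0, Y=2, U=2, W=2, X=1, V=1) weight 1/432
  (Z=0, Y=2, U=2, W=2, X=2, V=1) weight 1/432
  (Z=0, Y=2, U=3, W=0, X=1, V=1) weight 1/864
  (Z=0, Y=2, U=3, W=0, X=2, V=1) weight 1/864
  (Z=1, Y=2, U=2, W=0, X=1, V=0) weight 1/432
  … 63 more
Group by Z:
  weight(Z=0) = 1/12
  weight(Z=1) = 1/12
Total weight = 1/12 + 1/12 = 1/6
P(Z=0 | obs) = 1/12 / 1/6 = 1/2
P(Z=1 | obs) = 1/12 / 1/6 = 1/2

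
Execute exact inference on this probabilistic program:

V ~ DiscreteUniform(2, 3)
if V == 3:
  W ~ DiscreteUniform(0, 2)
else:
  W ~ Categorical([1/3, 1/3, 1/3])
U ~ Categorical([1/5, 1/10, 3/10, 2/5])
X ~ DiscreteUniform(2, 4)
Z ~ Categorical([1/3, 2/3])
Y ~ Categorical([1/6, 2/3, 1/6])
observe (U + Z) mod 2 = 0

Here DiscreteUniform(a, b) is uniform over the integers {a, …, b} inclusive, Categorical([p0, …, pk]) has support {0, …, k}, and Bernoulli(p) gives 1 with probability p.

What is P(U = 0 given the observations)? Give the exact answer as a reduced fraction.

P(U = 0 | obs) = 2/15

Enumerate traces; 216 have nonzero weight after conditioning:
  (V=2, W=0, U=0, X=2, Z=0, Y=0) weight 1/1620
  (V=2, W=0, U=0, X=2, Z=0, Y=1) weight 1/405
  (V=2, W=0, U=0, X=2, Z=0, Y=2) weight 1/1620
  (V=2, W=0, U=0, X=3, Z=0, Y=0) weight 1/1620
  (V=2, W=0, U=0, X=3, Z=0, Y=1) weight 1/405
  (V=2, W=0, U=0, X=3, Z=0, Y=2) weight 1/1620
  (V=2, W=0, U=0, X=4, Z=0, Y=0) weight 1/1620
  (V=2, W=0, U=0, X=4, Z=0, Y=1) weight 1/405
  (V=2, W=0, U=1, X=2, Z=1, Y=0) weight 1/1620
  (V=2, W=0, U=2, X=2, Z=0, Y=0) weight 1/1080
  … 206 more
Group by U:
  weight(U=0) = 1/15
  weight(U=1) = 1/15
  weight(U=2) = 1/10
  weight(U=3) = 4/15
Total weight = 1/15 + 1/15 + 1/10 + 4/15 = 1/2
P(U=0 | obs) = 1/15 / 1/2 = 2/15
P(U=1 | obs) = 1/15 / 1/2 = 2/15
P(U=2 | obs) = 1/10 / 1/2 = 1/5
P(U=3 | obs) = 4/15 / 1/2 = 8/15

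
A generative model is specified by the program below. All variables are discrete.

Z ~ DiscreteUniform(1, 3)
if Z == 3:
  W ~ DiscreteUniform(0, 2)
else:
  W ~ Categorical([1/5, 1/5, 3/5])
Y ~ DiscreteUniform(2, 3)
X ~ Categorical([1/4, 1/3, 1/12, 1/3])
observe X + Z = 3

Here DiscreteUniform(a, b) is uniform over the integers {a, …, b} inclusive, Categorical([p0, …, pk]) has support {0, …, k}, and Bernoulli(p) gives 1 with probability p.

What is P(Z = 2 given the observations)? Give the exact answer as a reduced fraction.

Enumerate traces; 18 have nonzero weight after conditioning:
  (Z=1, W=0, Y=2, X=2) weight 1/360
  (Z=1, W=0, Y=3, X=2) weight 1/360
  (Z=1, W=1, Y=2, X=2) weight 1/360
  (Z=1, W=1, Y=3, X=2) weight 1/360
  (Z=1, W=2, Y=2, X=2) weight 1/120
  (Z=1, W=2, Y=3, X=2) weight 1/120
  (Z=2, W=0, Y=2, X=1) weight 1/90
  (Z=2, W=0, Y=3, X=1) weight 1/90
  (Z=3, W=0, Y=2, X=0) weight 1/72
  … 9 more
Group by Z:
  weight(Z=1) = 1/36
  weight(Z=2) = 1/9
  weight(Z=3) = 1/12
Total weight = 1/36 + 1/9 + 1/12 = 2/9
P(Z=1 | obs) = 1/36 / 2/9 = 1/8
P(Z=2 | obs) = 1/9 / 2/9 = 1/2
P(Z=3 | obs) = 1/12 / 2/9 = 3/8

P(Z = 2 | obs) = 1/2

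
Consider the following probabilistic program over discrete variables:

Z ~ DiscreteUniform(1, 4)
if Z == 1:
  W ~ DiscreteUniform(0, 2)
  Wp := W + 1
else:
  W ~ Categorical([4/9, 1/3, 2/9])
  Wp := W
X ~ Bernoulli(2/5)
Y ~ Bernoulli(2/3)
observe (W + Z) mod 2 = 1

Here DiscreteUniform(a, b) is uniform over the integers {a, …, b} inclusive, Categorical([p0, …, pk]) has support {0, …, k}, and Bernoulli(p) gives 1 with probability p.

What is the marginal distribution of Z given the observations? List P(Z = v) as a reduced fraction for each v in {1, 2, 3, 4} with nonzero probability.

P(Z=1) = 1/3, P(Z=2) = 1/6, P(Z=3) = 1/3, P(Z=4) = 1/6

Enumerate traces; 24 have nonzero weight after conditioning:
  (Z=1, W=0, X=0, Y=0) weight 1/60
  (Z=1, W=0, X=0, Y=1) weight 1/30
  (Z=1, W=0, X=1, Y=0) weight 1/90
  (Z=1, W=0, X=1, Y=1) weight 1/45
  (Z=1, W=2, X=0, Y=0) weight 1/60
  (Z=1, W=2, X=0, Y=1) weight 1/30
  (Z=1, W=2, X=1, Y=0) weight 1/90
  (Z=1, W=2, X=1, Y=1) weight 1/45
  (Z=2, W=1, X=0, Y=0) weight 1/60
  (Z=3, W=0, X=0, Y=0) weight 1/45
  … 14 more
Group by Z:
  weight(Z=1) = 1/6
  weight(Z=2) = 1/12
  weight(Z=3) = 1/6
  weight(Z=4) = 1/12
Total weight = 1/6 + 1/12 + 1/6 + 1/12 = 1/2
P(Z=1 | obs) = 1/6 / 1/2 = 1/3
P(Z=2 | obs) = 1/12 / 1/2 = 1/6
P(Z=3 | obs) = 1/6 / 1/2 = 1/3
P(Z=4 | obs) = 1/12 / 1/2 = 1/6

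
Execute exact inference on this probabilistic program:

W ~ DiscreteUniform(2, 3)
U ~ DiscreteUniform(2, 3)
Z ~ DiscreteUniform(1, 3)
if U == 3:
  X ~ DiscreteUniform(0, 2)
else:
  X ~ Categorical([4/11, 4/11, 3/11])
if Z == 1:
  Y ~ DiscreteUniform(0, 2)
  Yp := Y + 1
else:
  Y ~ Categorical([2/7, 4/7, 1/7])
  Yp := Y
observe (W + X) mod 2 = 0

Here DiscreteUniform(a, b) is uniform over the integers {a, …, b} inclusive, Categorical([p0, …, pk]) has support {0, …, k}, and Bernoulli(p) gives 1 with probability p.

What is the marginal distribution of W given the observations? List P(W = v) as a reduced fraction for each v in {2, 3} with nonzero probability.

Enumerate traces; 54 have nonzero weight after conditioning:
  (W=2, U=2, Z=1, X=0, Y=0) weight 1/99
  (W=2, U=2, Z=1, X=0, Y=1) weight 1/99
  (W=2, U=2, Z=1, X=0, Y=2) weight 1/99
  (W=2, U=2, Z=1, X=2, Y=0) weight 1/132
  (W=2, U=2, Z=1, X=2, Y=1) weight 1/132
  (W=2, U=2, Z=1, X=2, Y=2) weight 1/132
  (W=2, U=2, Z=2, X=0, Y=0) weight 2/231
  (W=2, U=2, Z=2, X=0, Y=1) weight 4/231
  (W=3, U=2, Z=1, X=1, Y=0) weight 1/99
  … 45 more
Group by W:
  weight(W=2) = 43/132
  weight(W=3) = 23/132
Total weight = 43/132 + 23/132 = 1/2
P(W=2 | obs) = 43/132 / 1/2 = 43/66
P(W=3 | obs) = 23/132 / 1/2 = 23/66

P(W=2) = 43/66, P(W=3) = 23/66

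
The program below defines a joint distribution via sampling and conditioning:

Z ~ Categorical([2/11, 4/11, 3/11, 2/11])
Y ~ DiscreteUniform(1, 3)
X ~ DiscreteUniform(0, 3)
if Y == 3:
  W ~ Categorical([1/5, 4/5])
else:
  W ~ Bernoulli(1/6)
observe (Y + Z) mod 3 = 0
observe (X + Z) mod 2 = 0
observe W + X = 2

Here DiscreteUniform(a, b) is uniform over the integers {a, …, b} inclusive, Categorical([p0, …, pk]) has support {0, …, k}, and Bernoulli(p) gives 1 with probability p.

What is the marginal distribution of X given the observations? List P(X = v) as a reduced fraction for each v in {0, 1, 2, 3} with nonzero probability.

P(X=1) = 68/155, P(X=2) = 87/155

Enumerate traces; 4 have nonzero weight after conditioning:
  (Z=0, Y=3, X=2, W=0) weight 1/330
  (Z=1, Y=2, X=1, W=1) weight 1/198
  (Z=2, Y=1, X=2, W=0) weight 5/264
  (Z=3, Y=3, X=1, W=1) weight 2/165
Group by X:
  weight(X=1) = 17/990
  weight(X=2) = 29/1320
Total weight = 17/990 + 29/1320 = 31/792
P(X=1 | obs) = 17/990 / 31/792 = 68/155
P(X=2 | obs) = 29/1320 / 31/792 = 87/155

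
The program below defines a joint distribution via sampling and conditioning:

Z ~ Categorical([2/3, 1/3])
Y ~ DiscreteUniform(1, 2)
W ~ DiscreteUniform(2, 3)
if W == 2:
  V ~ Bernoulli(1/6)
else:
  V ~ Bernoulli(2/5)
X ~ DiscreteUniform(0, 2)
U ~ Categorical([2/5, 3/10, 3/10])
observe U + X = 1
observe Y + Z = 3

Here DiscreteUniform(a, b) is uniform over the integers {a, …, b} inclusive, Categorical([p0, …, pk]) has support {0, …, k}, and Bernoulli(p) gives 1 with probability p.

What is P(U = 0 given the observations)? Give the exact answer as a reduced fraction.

P(U = 0 | obs) = 4/7

Enumerate traces; 8 have nonzero weight after conditioning:
  (Z=1, Y=2, W=2, V=0, X=0, U=1) weight 1/144
  (Z=1, Y=2, W=2, V=0, X=1, U=0) weight 1/108
  (Z=1, Y=2, W=2, V=1, X=0, U=1) weight 1/720
  (Z=1, Y=2, W=2, V=1, X=1, U=0) weight 1/540
  (Z=1, Y=2, W=3, V=0, X=0, U=1) weight 1/200
  (Z=1, Y=2, W=3, V=0, X=1, U=0) weight 1/150
  (Z=1, Y=2, W=3, V=1, X=0, U=1) weight 1/300
  (Z=1, Y=2, W=3, V=1, X=1, U=0) weight 1/225
Group by U:
  weight(U=0) = 1/45
  weight(U=1) = 1/60
Total weight = 1/45 + 1/60 = 7/180
P(U=0 | obs) = 1/45 / 7/180 = 4/7
P(U=1 | obs) = 1/60 / 7/180 = 3/7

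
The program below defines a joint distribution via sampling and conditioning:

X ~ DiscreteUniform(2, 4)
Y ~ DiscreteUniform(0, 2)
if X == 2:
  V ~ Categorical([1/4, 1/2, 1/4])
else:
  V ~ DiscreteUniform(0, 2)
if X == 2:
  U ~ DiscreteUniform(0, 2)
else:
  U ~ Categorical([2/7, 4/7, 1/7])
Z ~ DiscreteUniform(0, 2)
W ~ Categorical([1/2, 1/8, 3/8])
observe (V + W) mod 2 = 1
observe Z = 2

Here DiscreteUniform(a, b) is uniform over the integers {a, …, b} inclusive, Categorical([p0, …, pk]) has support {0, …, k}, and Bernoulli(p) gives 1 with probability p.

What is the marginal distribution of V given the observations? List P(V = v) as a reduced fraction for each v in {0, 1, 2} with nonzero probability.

P(V=0) = 11/120, P(V=1) = 49/60, P(V=2) = 11/120

Enumerate traces; 108 have nonzero weight after conditioning:
  (X=2, Y=0, V=0, U=0, Z=2, W=1) weight 1/2592
  (X=2, Y=0, V=0, U=1, Z=2, W=1) weight 1/2592
  (X=2, Y=0, V=0, U=2, Z=2, W=1) weight 1/2592
  (X=2, Y=0, V=1, U=0, Z=2, W=0) weight 1/324
  (X=2, Y=0, V=1, U=0, Z=2, W=2) weight 1/432
  (X=2, Y=0, V=1, U=1, Z=2, W=0) weight 1/324
  (X=2, Y=0, V=1, U=1, Z=2, W=2) weight 1/432
  (X=2, Y=0, V=1, U=2, Z=2, W=0) weight 1/324
  (X=2, Y=0, V=2, U=0, Z=2, W=1) weight 1/2592
  … 99 more
Group by V:
  weight(V=0) = 11/864
  weight(V=1) = 49/432
  weight(V=2) = 11/864
Total weight = 11/864 + 49/432 + 11/864 = 5/36
P(V=0 | obs) = 11/864 / 5/36 = 11/120
P(V=1 | obs) = 49/432 / 5/36 = 49/60
P(V=2 | obs) = 11/864 / 5/36 = 11/120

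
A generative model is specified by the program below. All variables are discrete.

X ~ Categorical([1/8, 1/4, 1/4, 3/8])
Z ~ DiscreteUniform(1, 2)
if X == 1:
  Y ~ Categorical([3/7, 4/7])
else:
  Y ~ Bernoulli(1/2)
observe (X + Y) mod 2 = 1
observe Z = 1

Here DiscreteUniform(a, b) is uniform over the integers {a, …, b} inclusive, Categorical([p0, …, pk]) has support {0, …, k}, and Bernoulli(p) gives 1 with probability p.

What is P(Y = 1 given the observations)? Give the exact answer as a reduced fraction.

P(Y = 1 | obs) = 7/18

Enumerate traces; 4 have nonzero weight after conditioning:
  (X=0, Z=1, Y=1) weight 1/32
  (X=1, Z=1, Y=0) weight 3/56
  (X=2, Z=1, Y=1) weight 1/16
  (X=3, Z=1, Y=0) weight 3/32
Group by Y:
  weight(Y=0) = 33/224
  weight(Y=1) = 3/32
Total weight = 33/224 + 3/32 = 27/112
P(Y=0 | obs) = 33/224 / 27/112 = 11/18
P(Y=1 | obs) = 3/32 / 27/112 = 7/18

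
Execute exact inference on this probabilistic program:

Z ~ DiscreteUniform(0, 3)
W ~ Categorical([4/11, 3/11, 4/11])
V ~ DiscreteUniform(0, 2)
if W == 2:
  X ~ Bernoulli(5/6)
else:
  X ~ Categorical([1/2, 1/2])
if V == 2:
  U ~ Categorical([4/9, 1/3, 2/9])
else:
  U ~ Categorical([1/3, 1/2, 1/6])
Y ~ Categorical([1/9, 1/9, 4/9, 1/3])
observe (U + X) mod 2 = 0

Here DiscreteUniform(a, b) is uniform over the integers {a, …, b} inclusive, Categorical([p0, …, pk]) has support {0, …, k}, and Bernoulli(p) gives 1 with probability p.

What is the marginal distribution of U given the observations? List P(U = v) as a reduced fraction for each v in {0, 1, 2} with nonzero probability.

P(U=0) = 250/867, P(U=1) = 164/289, P(U=2) = 125/867

Enumerate traces; 432 have nonzero weight after conditioning:
  (Z=0, W=0, V=0, X=0, U=0, Y=0) weight 1/1782
  (Z=0, W=0, V=0, X=0, U=0, Y=1) weight 1/1782
  (Z=0, W=0, V=0, X=0, U=0, Y=2) weight 2/891
  (Z=0, W=0, V=0, X=0, U=0, Y=3) weight 1/594
  (Z=0, W=0, V=0, X=0, U=2, Y=0) weight 1/3564
  (Z=0, W=0, V=0, X=0, U=2, Y=1) weight 1/3564
  (Z=0, W=0, V=0, X=0, U=2, Y=2) weight 1/891
  (Z=0, W=0, V=0, X=0, U=2, Y=3) weight 1/1188
  (Z=0, W=0, V=0, X=1, U=1, Y=0) weight 1/1188
  … 423 more
Group by U:
  weight(U=0) = 125/891
  weight(U=1) = 82/297
  weight(U=2) = 125/1782
Total weight = 125/891 + 82/297 + 125/1782 = 289/594
P(U=0 | obs) = 125/891 / 289/594 = 250/867
P(U=1 | obs) = 82/297 / 289/594 = 164/289
P(U=2 | obs) = 125/1782 / 289/594 = 125/867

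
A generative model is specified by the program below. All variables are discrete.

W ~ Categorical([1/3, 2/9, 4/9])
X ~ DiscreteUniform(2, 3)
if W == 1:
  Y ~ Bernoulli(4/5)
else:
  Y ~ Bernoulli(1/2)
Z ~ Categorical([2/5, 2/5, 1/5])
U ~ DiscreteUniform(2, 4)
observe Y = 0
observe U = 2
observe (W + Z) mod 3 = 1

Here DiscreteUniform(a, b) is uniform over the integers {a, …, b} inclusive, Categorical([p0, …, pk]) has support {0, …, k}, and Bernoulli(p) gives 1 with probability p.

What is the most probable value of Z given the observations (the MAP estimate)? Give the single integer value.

argmax_v P(Z = v | obs) = 1

Enumerate traces; 6 have nonzero weight after conditioning:
  (W=0, X=2, Y=0, Z=1, U=2) weight 1/90
  (W=0, X=3, Y=0, Z=1, U=2) weight 1/90
  (W=1, X=2, Y=0, Z=0, U=2) weight 2/675
  (W=1, X=3, Y=0, Z=0, U=2) weight 2/675
  (W=2, X=2, Y=0, Z=2, U=2) weight 1/135
  (W=2, X=3, Y=0, Z=2, U=2) weight 1/135
Group by Z:
  weight(Z=0) = 4/675
  weight(Z=1) = 1/45
  weight(Z=2) = 2/135
Total weight = 4/675 + 1/45 + 2/135 = 29/675
P(Z=0 | obs) = 4/675 / 29/675 = 4/29
P(Z=1 | obs) = 1/45 / 29/675 = 15/29
P(Z=2 | obs) = 2/135 / 29/675 = 10/29
argmax = 1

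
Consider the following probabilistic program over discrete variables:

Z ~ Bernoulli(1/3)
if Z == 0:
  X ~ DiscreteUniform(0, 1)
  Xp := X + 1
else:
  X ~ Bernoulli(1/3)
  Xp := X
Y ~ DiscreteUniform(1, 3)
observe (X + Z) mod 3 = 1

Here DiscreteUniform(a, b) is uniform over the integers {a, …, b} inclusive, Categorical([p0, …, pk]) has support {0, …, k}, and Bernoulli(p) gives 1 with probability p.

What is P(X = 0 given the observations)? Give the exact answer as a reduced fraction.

P(X = 0 | obs) = 2/5

Enumerate traces; 6 have nonzero weight after conditioning:
  (Z=0, X=1, Y=1) weight 1/9
  (Z=0, X=1, Y=2) weight 1/9
  (Z=0, X=1, Y=3) weight 1/9
  (Z=1, X=0, Y=1) weight 2/27
  (Z=1, X=0, Y=2) weight 2/27
  (Z=1, X=0, Y=3) weight 2/27
Group by X:
  weight(X=0) = 2/9
  weight(X=1) = 1/3
Total weight = 2/9 + 1/3 = 5/9
P(X=0 | obs) = 2/9 / 5/9 = 2/5
P(X=1 | obs) = 1/3 / 5/9 = 3/5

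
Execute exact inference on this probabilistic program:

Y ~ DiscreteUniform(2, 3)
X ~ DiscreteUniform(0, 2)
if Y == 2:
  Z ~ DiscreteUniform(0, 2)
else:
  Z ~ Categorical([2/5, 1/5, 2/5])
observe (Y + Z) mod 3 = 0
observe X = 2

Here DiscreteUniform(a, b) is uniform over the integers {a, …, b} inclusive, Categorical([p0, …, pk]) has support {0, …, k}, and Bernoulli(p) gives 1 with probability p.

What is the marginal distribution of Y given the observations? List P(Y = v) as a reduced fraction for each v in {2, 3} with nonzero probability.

Enumerate traces; 2 have nonzero weight after conditioning:
  (Y=2, X=2, Z=1) weight 1/18
  (Y=3, X=2, Z=0) weight 1/15
Group by Y:
  weight(Y=2) = 1/18
  weight(Y=3) = 1/15
Total weight = 1/18 + 1/15 = 11/90
P(Y=2 | obs) = 1/18 / 11/90 = 5/11
P(Y=3 | obs) = 1/15 / 11/90 = 6/11

P(Y=2) = 5/11, P(Y=3) = 6/11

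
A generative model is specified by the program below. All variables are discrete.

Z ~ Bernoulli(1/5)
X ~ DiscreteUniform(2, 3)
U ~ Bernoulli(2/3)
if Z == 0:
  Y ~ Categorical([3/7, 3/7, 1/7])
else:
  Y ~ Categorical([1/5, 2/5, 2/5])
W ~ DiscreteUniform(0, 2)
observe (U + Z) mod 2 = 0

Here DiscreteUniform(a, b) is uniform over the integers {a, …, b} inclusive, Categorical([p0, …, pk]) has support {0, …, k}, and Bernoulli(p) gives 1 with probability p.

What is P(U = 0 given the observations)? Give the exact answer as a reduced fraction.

Enumerate traces; 36 have nonzero weight after conditioning:
  (Z=0, X=2, U=0, Y=0, W=0) weight 2/105
  (Z=0, X=2, U=0, Y=0, W=1) weight 2/105
  (Z=0, X=2, U=0, Y=0, W=2) weight 2/105
  (Z=0, X=2, U=0, Y=1, W=0) weight 2/105
  (Z=0, X=2, U=0, Y=1, W=1) weight 2/105
  (Z=0, X=2, U=0, Y=1, W=2) weight 2/105
  (Z=0, X=2, U=0, Y=2, W=0) weight 2/315
  (Z=0, X=2, U=0, Y=2, W=1) weight 2/315
  (Z=1, X=2, U=1, Y=0, W=0) weight 1/225
  … 27 more
Group by U:
  weight(U=0) = 4/15
  weight(U=1) = 2/15
Total weight = 4/15 + 2/15 = 2/5
P(U=0 | obs) = 4/15 / 2/5 = 2/3
P(U=1 | obs) = 2/15 / 2/5 = 1/3

P(U = 0 | obs) = 2/3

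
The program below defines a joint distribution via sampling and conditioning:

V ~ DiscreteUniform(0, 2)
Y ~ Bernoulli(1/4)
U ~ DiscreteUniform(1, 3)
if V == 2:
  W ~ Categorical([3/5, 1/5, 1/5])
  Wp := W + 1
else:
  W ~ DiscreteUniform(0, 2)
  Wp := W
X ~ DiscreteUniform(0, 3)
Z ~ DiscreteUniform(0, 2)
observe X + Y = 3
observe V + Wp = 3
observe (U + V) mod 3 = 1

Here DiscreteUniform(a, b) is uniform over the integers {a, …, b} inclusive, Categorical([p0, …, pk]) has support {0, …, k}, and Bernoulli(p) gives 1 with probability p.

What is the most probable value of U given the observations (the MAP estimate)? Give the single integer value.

argmax_v P(U = v | obs) = 2

Enumerate traces; 12 have nonzero weight after conditioning:
  (V=1, Y=0, U=3, W=2, X=3, Z=0) weight 1/432
  (V=1, Y=0, U=3, W=2, X=3, Z=1) weight 1/432
  (V=1, Y=0, U=3, W=2, X=3, Z=2) weight 1/432
  (V=1, Y=1, U=3, W=2, X=2, Z=0) weight 1/1296
  (V=1, Y=1, U=3, W=2, X=2, Z=1) weight 1/1296
  (V=1, Y=1, U=3, W=2, X=2, Z=2) weight 1/1296
  (V=2, Y=0, U=2, W=0, X=3, Z=0) weight 1/240
  (V=2, Y=0, U=2, W=0, X=3, Z=1) weight 1/240
  … 4 more
Group by U:
  weight(U=2) = 1/60
  weight(U=3) = 1/108
Total weight = 1/60 + 1/108 = 7/270
P(U=2 | obs) = 1/60 / 7/270 = 9/14
P(U=3 | obs) = 1/108 / 7/270 = 5/14
argmax = 2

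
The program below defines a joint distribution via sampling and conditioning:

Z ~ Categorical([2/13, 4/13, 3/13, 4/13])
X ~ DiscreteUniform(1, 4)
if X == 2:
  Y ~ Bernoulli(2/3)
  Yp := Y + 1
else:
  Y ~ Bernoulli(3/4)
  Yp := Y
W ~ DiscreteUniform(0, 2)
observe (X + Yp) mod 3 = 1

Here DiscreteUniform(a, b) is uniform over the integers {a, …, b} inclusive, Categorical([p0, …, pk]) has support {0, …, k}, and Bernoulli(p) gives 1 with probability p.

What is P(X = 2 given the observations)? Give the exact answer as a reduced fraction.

P(X = 2 | obs) = 8/23

Enumerate traces; 48 have nonzero weight after conditioning:
  (Z=0, X=1, Y=0, W=0) weight 1/312
  (Z=0, X=1, Y=0, W=1) weight 1/312
  (Z=0, X=1, Y=0, W=2) weight 1/312
  (Z=0, X=2, Y=1, W=0) weight 1/117
  (Z=0, X=2, Y=1, W=1) weight 1/117
  (Z=0, X=2, Y=1, W=2) weight 1/117
  (Z=0, X=3, Y=1, W=0) weight 1/104
  (Z=0, X=3, Y=1, W=1) weight 1/104
  (Z=0, X=4, Y=0, W=0) weight 1/312
  … 39 more
Group by X:
  weight(X=1) = 1/16
  weight(X=2) = 1/6
  weight(X=3) = 3/16
  weight(X=4) = 1/16
Total weight = 1/16 + 1/6 + 3/16 + 1/16 = 23/48
P(X=1 | obs) = 1/16 / 23/48 = 3/23
P(X=2 | obs) = 1/6 / 23/48 = 8/23
P(X=3 | obs) = 3/16 / 23/48 = 9/23
P(X=4 | obs) = 1/16 / 23/48 = 3/23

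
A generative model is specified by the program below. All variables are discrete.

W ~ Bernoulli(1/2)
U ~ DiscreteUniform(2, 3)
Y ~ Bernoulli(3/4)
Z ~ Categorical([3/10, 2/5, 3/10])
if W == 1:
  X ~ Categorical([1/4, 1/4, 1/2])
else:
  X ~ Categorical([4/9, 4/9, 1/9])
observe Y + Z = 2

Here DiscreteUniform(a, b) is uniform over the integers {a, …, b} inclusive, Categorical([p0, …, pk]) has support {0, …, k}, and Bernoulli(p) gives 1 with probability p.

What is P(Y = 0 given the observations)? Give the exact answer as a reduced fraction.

Enumerate traces; 24 have nonzero weight after conditioning:
  (W=0, U=2, Y=0, Z=2, X=0) weight 1/120
  (W=0, U=2, Y=0, Z=2, X=1) weight 1/120
  (W=0, U=2, Y=0, Z=2, X=2) weight 1/480
  (W=0, U=2, Y=1, Z=1, X=0) weight 1/30
  (W=0, U=2, Y=1, Z=1, X=1) weight 1/30
  (W=0, U=2, Y=1, Z=1, X=2) weight 1/120
  (W=0, U=3, Y=0, Z=2, X=0) weight 1/120
  (W=0, U=3, Y=0, Z=2, X=1) weight 1/120
  … 16 more
Group by Y:
  weight(Y=0) = 3/40
  weight(Y=1) = 3/10
Total weight = 3/40 + 3/10 = 3/8
P(Y=0 | obs) = 3/40 / 3/8 = 1/5
P(Y=1 | obs) = 3/10 / 3/8 = 4/5

P(Y = 0 | obs) = 1/5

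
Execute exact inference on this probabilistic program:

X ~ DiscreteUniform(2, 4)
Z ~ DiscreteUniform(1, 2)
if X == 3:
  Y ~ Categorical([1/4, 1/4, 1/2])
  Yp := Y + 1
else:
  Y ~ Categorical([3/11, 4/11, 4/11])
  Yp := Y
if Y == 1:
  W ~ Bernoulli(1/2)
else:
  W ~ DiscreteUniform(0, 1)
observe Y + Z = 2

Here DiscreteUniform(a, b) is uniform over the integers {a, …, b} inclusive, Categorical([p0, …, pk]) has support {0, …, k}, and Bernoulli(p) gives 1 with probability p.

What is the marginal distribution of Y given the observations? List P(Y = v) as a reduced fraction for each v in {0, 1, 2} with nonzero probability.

P(Y=0) = 35/78, P(Y=1) = 43/78

Enumerate traces; 12 have nonzero weight after conditioning:
  (X=2, Z=1, Y=1, W=0) weight 1/33
  (X=2, Z=1, Y=1, W=1) weight 1/33
  (X=2, Z=2, Y=0, W=0) weight 1/44
  (X=2, Z=2, Y=0, W=1) weight 1/44
  (X=3, Z=1, Y=1, W=0) weight 1/48
  (X=3, Z=1, Y=1, W=1) weight 1/48
  (X=3, Z=2, Y=0, W=0) weight 1/48
  (X=3, Z=2, Y=0, W=1) weight 1/48
  … 4 more
Group by Y:
  weight(Y=0) = 35/264
  weight(Y=1) = 43/264
Total weight = 35/264 + 43/264 = 13/44
P(Y=0 | obs) = 35/264 / 13/44 = 35/78
P(Y=1 | obs) = 43/264 / 13/44 = 43/78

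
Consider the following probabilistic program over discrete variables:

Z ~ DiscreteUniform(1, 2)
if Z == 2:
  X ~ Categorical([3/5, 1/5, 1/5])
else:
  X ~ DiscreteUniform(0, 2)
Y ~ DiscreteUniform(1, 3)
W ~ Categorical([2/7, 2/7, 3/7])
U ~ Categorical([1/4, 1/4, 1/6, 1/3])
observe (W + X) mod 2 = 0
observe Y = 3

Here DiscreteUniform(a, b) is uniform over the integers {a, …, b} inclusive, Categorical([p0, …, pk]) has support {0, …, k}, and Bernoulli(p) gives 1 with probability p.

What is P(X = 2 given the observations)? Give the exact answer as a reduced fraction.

P(X = 2 | obs) = 20/63

Enumerate traces; 40 have nonzero weight after conditioning:
  (Z=1, X=0, Y=3, W=0, U=0) weight 1/252
  (Z=1, X=0, Y=3, W=0, U=1) weight 1/252
  (Z=1, X=0, Y=3, W=0, U=2) weight 1/378
  (Z=1, X=0, Y=3, W=0, U=3) weight 1/189
  (Z=1, X=0, Y=3, W=2, U=0) weight 1/168
  (Z=1, X=0, Y=3, W=2, U=1) weight 1/168
  (Z=1, X=0, Y=3, W=2, U=2) weight 1/252
  (Z=1, X=0, Y=3, W=2, U=3) weight 1/126
  (Z=1, X=1, Y=3, W=1, U=0) weight 1/252
  (Z=1, X=2, Y=3, W=0, U=0) weight 1/252
  … 30 more
Group by X:
  weight(X=0) = 1/9
  weight(X=1) = 8/315
  weight(X=2) = 4/63
Total weight = 1/9 + 8/315 + 4/63 = 1/5
P(X=0 | obs) = 1/9 / 1/5 = 5/9
P(X=1 | obs) = 8/315 / 1/5 = 8/63
P(X=2 | obs) = 4/63 / 1/5 = 20/63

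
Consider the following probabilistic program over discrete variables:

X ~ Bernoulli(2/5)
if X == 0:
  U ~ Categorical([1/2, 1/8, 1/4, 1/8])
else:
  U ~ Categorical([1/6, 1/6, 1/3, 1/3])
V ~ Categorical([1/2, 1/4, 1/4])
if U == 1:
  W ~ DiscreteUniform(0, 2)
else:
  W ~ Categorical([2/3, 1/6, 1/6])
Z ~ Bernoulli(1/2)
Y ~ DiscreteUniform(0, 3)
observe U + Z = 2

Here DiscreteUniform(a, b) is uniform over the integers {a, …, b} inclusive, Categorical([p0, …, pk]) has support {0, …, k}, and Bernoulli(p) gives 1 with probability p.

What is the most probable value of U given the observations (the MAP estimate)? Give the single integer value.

argmax_v P(U = v | obs) = 2

Enumerate traces; 144 have nonzero weight after conditioning:
  (X=0, U=1, V=0, W=0, Z=1, Y=0) weight 1/640
  (X=0, U=1, V=0, W=0, Z=1, Y=1) weight 1/640
  (X=0, U=1, V=0, W=0, Z=1, Y=2) weight 1/640
  (X=0, U=1, V=0, W=0, Z=1, Y=3) weight 1/640
  (X=0, U=1, V=0, W=1, Z=1, Y=0) weight 1/640
  (X=0, U=1, V=0, W=1, Z=1, Y=1) weight 1/640
  (X=0, U=1, V=0, W=1, Z=1, Y=2) weight 1/640
  (X=0, U=1, V=0, W=1, Z=1, Y=3) weight 1/640
  (X=0, U=2, V=0, W=0, Z=0, Y=0) weight 1/160
  … 135 more
Group by U:
  weight(U=1) = 17/240
  weight(U=2) = 17/120
Total weight = 17/240 + 17/120 = 17/80
P(U=1 | obs) = 17/240 / 17/80 = 1/3
P(U=2 | obs) = 17/120 / 17/80 = 2/3
argmax = 2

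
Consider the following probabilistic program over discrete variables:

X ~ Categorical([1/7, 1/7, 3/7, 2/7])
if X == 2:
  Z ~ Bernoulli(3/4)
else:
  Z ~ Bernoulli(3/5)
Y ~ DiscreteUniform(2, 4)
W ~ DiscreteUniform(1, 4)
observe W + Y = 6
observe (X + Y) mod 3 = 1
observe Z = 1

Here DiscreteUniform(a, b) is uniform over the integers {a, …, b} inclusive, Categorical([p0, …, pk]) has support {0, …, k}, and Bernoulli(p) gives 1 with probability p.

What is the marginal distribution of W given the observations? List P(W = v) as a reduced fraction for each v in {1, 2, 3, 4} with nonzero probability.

P(W=2) = 12/31, P(W=3) = 4/31, P(W=4) = 15/31

Enumerate traces; 4 have nonzero weight after conditioning:
  (X=0, Z=1, Y=4, W=2) weight 1/140
  (X=1, Z=1, Y=3, W=3) weight 1/140
  (X=2, Z=1, Y=2, W=4) weight 3/112
  (X=3, Z=1, Y=4, W=2) weight 1/70
Group by W:
  weight(W=2) = 3/140
  weight(W=3) = 1/140
  weight(W=4) = 3/112
Total weight = 3/140 + 1/140 + 3/112 = 31/560
P(W=2 | obs) = 3/140 / 31/560 = 12/31
P(W=3 | obs) = 1/140 / 31/560 = 4/31
P(W=4 | obs) = 3/112 / 31/560 = 15/31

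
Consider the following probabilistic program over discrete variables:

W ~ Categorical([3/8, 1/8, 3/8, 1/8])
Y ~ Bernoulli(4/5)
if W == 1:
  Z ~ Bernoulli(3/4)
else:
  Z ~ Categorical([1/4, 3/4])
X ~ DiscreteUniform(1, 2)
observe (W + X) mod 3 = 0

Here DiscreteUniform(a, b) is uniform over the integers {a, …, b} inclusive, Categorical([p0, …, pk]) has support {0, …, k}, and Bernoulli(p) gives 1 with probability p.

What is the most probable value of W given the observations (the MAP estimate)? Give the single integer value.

argmax_v P(W = v | obs) = 2

Enumerate traces; 8 have nonzero weight after conditioning:
  (W=1, Y=0, Z=0, X=2) weight 1/320
  (W=1, Y=0, Z=1, X=2) weight 3/320
  (W=1, Y=1, Z=0, X=2) weight 1/80
  (W=1, Y=1, Z=1, X=2) weight 3/80
  (W=2, Y=0, Z=0, X=1) weight 3/320
  (W=2, Y=0, Z=1, X=1) weight 9/320
  (W=2, Y=1, Z=0, X=1) weight 3/80
  (W=2, Y=1, Z=1, X=1) weight 9/80
Group by W:
  weight(W=1) = 1/16
  weight(W=2) = 3/16
Total weight = 1/16 + 3/16 = 1/4
P(W=1 | obs) = 1/16 / 1/4 = 1/4
P(W=2 | obs) = 3/16 / 1/4 = 3/4
argmax = 2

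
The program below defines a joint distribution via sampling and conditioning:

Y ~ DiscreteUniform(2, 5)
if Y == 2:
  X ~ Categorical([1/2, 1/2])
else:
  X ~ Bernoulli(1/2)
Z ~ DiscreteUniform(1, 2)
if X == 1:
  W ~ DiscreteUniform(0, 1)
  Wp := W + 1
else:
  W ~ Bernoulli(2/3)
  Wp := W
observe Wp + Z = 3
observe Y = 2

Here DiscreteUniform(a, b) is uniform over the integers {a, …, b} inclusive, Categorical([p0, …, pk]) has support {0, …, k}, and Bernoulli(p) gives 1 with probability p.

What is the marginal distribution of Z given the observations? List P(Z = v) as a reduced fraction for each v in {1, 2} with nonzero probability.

P(Z=1) = 3/10, P(Z=2) = 7/10

Enumerate traces; 3 have nonzero weight after conditioning:
  (Y=2, X=0, Z=2, W=1) weight 1/24
  (Y=2, X=1, Z=1, W=1) weight 1/32
  (Y=2, X=1, Z=2, W=0) weight 1/32
Group by Z:
  weight(Z=1) = 1/32
  weight(Z=2) = 7/96
Total weight = 1/32 + 7/96 = 5/48
P(Z=1 | obs) = 1/32 / 5/48 = 3/10
P(Z=2 | obs) = 7/96 / 5/48 = 7/10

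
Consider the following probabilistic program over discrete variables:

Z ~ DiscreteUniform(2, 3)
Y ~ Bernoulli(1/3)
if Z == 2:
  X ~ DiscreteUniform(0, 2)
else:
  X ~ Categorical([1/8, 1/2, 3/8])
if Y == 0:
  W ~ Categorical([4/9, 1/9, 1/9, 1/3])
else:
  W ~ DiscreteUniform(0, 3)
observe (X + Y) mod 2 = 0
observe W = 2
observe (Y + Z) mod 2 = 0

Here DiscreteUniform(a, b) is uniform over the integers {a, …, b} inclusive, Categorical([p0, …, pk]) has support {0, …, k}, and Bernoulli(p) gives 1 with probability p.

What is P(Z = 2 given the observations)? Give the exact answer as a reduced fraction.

Enumerate traces; 3 have nonzero weight after conditioning:
  (Z=2, Y=0, X=0, W=2) weight 1/81
  (Z=2, Y=0, X=2, W=2) weight 1/81
  (Z=3, Y=1, X=1, W=2) weight 1/48
Group by Z:
  weight(Z=2) = 2/81
  weight(Z=3) = 1/48
Total weight = 2/81 + 1/48 = 59/1296
P(Z=2 | obs) = 2/81 / 59/1296 = 32/59
P(Z=3 | obs) = 1/48 / 59/1296 = 27/59

P(Z = 2 | obs) = 32/59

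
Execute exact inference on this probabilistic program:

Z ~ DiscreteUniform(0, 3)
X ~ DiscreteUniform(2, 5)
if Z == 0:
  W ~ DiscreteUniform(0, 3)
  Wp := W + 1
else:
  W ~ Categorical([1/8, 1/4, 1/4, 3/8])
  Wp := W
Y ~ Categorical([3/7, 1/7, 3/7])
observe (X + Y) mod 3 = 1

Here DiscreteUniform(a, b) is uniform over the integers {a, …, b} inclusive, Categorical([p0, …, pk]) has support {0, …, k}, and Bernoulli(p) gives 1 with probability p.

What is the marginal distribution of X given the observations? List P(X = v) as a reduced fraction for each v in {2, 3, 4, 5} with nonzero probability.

Enumerate traces; 64 have nonzero weight after conditioning:
  (Z=0, X=2, W=0, Y=2) weight 3/448
  (Z=0, X=2, W=1, Y=2) weight 3/448
  (Z=0, X=2, W=2, Y=2) weight 3/448
  (Z=0, X=2, W=3, Y=2) weight 3/448
  (Z=0, X=3, W=0, Y=1) weight 1/448
  (Z=0, X=3, W=1, Y=1) weight 1/448
  (Z=0, X=3, W=2, Y=1) weight 1/448
  (Z=0, X=3, W=3, Y=1) weight 1/448
  (Z=0, X=4, W=0, Y=0) weight 3/448
  (Z=0, X=5, W=0, Y=2) weight 3/448
  … 54 more
Group by X:
  weight(X=2) = 3/28
  weight(X=3) = 1/28
  weight(X=4) = 3/28
  weight(X=5) = 3/28
Total weight = 3/28 + 1/28 + 3/28 + 3/28 = 5/14
P(X=2 | obs) = 3/28 / 5/14 = 3/10
P(X=3 | obs) = 1/28 / 5/14 = 1/10
P(X=4 | obs) = 3/28 / 5/14 = 3/10
P(X=5 | obs) = 3/28 / 5/14 = 3/10

P(X=2) = 3/10, P(X=3) = 1/10, P(X=4) = 3/10, P(X=5) = 3/10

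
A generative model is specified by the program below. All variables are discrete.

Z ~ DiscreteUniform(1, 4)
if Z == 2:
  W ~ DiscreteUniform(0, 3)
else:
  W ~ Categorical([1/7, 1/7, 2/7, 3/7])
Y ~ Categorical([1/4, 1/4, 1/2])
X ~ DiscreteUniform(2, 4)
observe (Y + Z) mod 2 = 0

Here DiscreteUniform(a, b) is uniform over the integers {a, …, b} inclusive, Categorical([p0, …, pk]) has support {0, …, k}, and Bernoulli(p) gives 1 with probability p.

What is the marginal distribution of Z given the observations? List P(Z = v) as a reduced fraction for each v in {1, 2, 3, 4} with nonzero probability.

P(Z=1) = 1/8, P(Z=2) = 3/8, P(Z=3) = 1/8, P(Z=4) = 3/8

Enumerate traces; 72 have nonzero weight after conditioning:
  (Z=1, W=0, Y=1, X=2) weight 1/336
  (Z=1, W=0, Y=1, X=3) weight 1/336
  (Z=1, W=0, Y=1, X=4) weight 1/336
  (Z=1, W=1, Y=1, X=2) weight 1/336
  (Z=1, W=1, Y=1, X=3) weight 1/336
  (Z=1, W=1, Y=1, X=4) weight 1/336
  (Z=1, W=2, Y=1, X=2) weight 1/168
  (Z=1, W=2, Y=1, X=3) weight 1/168
  (Z=2, W=0, Y=0, X=2) weight 1/192
  (Z=3, W=0, Y=1, X=2) weight 1/336
  … 62 more
Group by Z:
  weight(Z=1) = 1/16
  weight(Z=2) = 3/16
  weight(Z=3) = 1/16
  weight(Z=4) = 3/16
Total weight = 1/16 + 3/16 + 1/16 + 3/16 = 1/2
P(Z=1 | obs) = 1/16 / 1/2 = 1/8
P(Z=2 | obs) = 3/16 / 1/2 = 3/8
P(Z=3 | obs) = 1/16 / 1/2 = 1/8
P(Z=4 | obs) = 3/16 / 1/2 = 3/8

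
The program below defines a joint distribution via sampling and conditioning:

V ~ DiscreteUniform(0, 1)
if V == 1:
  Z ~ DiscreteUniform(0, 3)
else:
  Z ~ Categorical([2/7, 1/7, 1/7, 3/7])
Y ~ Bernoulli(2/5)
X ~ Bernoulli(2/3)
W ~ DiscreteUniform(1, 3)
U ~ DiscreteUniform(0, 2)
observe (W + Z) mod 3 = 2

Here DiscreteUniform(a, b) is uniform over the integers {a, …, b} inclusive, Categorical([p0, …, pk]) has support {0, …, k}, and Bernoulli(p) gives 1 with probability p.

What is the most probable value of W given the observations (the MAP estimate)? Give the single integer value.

argmax_v P(W = v | obs) = 2

Enumerate traces; 96 have nonzero weight after conditioning:
  (V=0, Z=0, Y=0, X=0, W=2, U=0) weight 1/315
  (V=0, Z=0, Y=0, X=0, W=2, U=1) weight 1/315
  (V=0, Z=0, Y=0, X=0, W=2, U=2) weight 1/315
  (V=0, Z=0, Y=0, X=1, W=2, U=0) weight 2/315
  (V=0, Z=0, Y=0, X=1, W=2, U=1) weight 2/315
  (V=0, Z=0, Y=0, X=1, W=2, U=2) weight 2/315
  (V=0, Z=0, Y=1, X=0, W=2, U=0) weight 2/945
  (V=0, Z=0, Y=1, X=0, W=2, U=1) weight 2/945
  (V=0, Z=1, Y=0, X=0, W=1, U=0) weight 1/630
  (V=0, Z=2, Y=0, X=0, W=3, U=0) weight 1/630
  … 86 more
Group by W:
  weight(W=1) = 11/168
  weight(W=2) = 17/84
  weight(W=3) = 11/168
Total weight = 11/168 + 17/84 + 11/168 = 1/3
P(W=1 | obs) = 11/168 / 1/3 = 11/56
P(W=2 | obs) = 17/84 / 1/3 = 17/28
P(W=3 | obs) = 11/168 / 1/3 = 11/56
argmax = 2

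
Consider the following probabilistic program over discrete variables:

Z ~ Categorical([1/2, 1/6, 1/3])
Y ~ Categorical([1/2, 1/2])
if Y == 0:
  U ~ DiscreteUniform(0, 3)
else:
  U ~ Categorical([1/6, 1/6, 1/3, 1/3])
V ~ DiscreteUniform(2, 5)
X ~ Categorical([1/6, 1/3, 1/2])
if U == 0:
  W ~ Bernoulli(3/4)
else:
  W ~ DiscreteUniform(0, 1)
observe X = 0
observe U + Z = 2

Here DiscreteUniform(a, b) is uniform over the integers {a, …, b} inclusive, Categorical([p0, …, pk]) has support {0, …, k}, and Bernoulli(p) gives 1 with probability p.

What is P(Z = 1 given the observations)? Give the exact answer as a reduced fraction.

P(Z = 1 | obs) = 5/36

Enumerate traces; 48 have nonzero weight after conditioning:
  (Z=0, Y=0, U=2, V=2, X=0, W=0) weight 1/768
  (Z=0, Y=0, U=2, V=2, X=0, W=1) weight 1/768
  (Z=0, Y=0, U=2, V=3, X=0, W=0) weight 1/768
  (Z=0, Y=0, U=2, V=3, X=0, W=1) weight 1/768
  (Z=0, Y=0, U=2, V=4, X=0, W=0) weight 1/768
  (Z=0, Y=0, U=2, V=4, X=0, W=1) weight 1/768
  (Z=0, Y=0, U=2, V=5, X=0, W=0) weight 1/768
  (Z=0, Y=0, U=2, V=5, X=0, W=1) weight 1/768
  (Z=1, Y=0, U=1, V=2, X=0, W=0) weight 1/2304
  (Z=2, Y=0, U=0, V=2, X=0, W=0) weight 1/2304
  … 38 more
Group by Z:
  weight(Z=0) = 7/288
  weight(Z=1) = 5/864
  weight(Z=2) = 5/432
Total weight = 7/288 + 5/864 + 5/432 = 1/24
P(Z=0 | obs) = 7/288 / 1/24 = 7/12
P(Z=1 | obs) = 5/864 / 1/24 = 5/36
P(Z=2 | obs) = 5/432 / 1/24 = 5/18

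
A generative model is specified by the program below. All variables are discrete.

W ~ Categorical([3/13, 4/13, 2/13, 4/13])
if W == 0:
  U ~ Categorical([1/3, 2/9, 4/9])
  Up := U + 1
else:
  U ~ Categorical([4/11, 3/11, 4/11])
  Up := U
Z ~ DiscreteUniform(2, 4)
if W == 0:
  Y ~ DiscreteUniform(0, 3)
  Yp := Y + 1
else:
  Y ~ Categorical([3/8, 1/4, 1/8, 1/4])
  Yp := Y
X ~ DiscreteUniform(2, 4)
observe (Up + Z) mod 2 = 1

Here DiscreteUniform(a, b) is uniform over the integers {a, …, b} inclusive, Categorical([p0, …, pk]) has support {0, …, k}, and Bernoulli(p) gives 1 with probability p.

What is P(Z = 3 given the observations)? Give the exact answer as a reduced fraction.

Enumerate traces; 204 have nonzero weight after conditioning:
  (W=0, U=0, Z=2, Y=0, X=2) weight 1/468
  (W=0, U=0, Z=2, Y=0, X=3) weight 1/468
  (W=0, U=0, Z=2, Y=0, X=4) weight 1/468
  (W=0, U=0, Z=2, Y=1, X=2) weight 1/468
  (W=0, U=0, Z=2, Y=1, X=3) weight 1/468
  (W=0, U=0, Z=2, Y=1, X=4) weight 1/468
  (W=0, U=0, Z=2, Y=2, X=2) weight 1/468
  (W=0, U=0, Z=2, Y=2, X=3) weight 1/468
  (W=0, U=0, Z=4, Y=0, X=2) weight 1/468
  (W=0, U=1, Z=3, Y=0, X=2) weight 1/702
  … 194 more
Group by Z:
  weight(Z=2) = 167/1287
  weight(Z=3) = 262/1287
  weight(Z=4) = 167/1287
Total weight = 167/1287 + 262/1287 + 167/1287 = 596/1287
P(Z=2 | obs) = 167/1287 / 596/1287 = 167/596
P(Z=3 | obs) = 262/1287 / 596/1287 = 131/298
P(Z=4 | obs) = 167/1287 / 596/1287 = 167/596

P(Z = 3 | obs) = 131/298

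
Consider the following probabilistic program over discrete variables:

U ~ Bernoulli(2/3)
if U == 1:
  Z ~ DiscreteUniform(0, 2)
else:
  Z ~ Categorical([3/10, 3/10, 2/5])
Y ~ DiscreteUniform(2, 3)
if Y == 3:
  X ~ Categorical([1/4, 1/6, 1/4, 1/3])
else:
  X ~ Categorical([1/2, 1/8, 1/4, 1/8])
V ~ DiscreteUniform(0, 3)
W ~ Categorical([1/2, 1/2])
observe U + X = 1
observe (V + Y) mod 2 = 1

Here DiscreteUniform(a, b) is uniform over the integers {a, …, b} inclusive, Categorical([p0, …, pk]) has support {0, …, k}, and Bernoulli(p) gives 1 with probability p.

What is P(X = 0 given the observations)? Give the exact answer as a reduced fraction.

Enumerate traces; 48 have nonzero weight after conditioning:
  (U=0, Z=0, Y=2, X=1, V=1, W=0) weight 1/1280
  (U=0, Z=0, Y=2, X=1, V=1, W=1) weight 1/1280
  (U=0, Z=0, Y=2, X=1, V=3, W=0) weight 1/1280
  (U=0, Z=0, Y=2, X=1, V=3, W=1) weight 1/1280
  (U=0, Z=0, Y=3, X=1, V=0, W=0) weight 1/960
  (U=0, Z=0, Y=3, X=1, V=0, W=1) weight 1/960
  (U=0, Z=0, Y=3, X=1, V=2, W=0) weight 1/960
  (U=0, Z=0, Y=3, X=1, V=2, W=1) weight 1/960
  (U=1, Z=0, Y=2, X=0, V=1, W=0) weight 1/144
  … 39 more
Group by X:
  weight(X=0) = 1/8
  weight(X=1) = 7/288
Total weight = 1/8 + 7/288 = 43/288
P(X=0 | obs) = 1/8 / 43/288 = 36/43
P(X=1 | obs) = 7/288 / 43/288 = 7/43

P(X = 0 | obs) = 36/43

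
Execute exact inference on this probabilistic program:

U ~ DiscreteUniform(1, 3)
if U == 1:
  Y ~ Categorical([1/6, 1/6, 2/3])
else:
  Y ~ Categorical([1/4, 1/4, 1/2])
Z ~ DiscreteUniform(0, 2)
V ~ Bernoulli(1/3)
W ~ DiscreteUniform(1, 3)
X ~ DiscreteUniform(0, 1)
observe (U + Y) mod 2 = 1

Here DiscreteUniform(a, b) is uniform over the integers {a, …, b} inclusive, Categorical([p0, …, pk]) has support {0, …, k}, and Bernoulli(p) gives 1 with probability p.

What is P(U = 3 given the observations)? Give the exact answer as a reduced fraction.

Enumerate traces; 180 have nonzero weight after conditioning:
  (U=1, Y=0, Z=0, V=0, W=1, X=0) weight 1/486
  (U=1, Y=0, Z=0, V=0, W=1, X=1) weight 1/486
  (U=1, Y=0, Z=0, V=0, W=2, X=0) weight 1/486
  (U=1, Y=0, Z=0, V=0, W=2, X=1) weight 1/486
  (U=1, Y=0, Z=0, V=0, W=3, X=0) weight 1/486
  (U=1, Y=0, Z=0, V=0, W=3, X=1) weight 1/486
  (U=1, Y=0, Z=0, V=1, W=1, X=0) weight 1/972
  (U=1, Y=0, Z=0, V=1, W=1, X=1) weight 1/972
  (U=2, Y=1, Z=0, V=0, W=1, X=0) weight 1/324
  (U=3, Y=0, Z=0, V=0, W=1, X=0) weight 1/324
  … 170 more
Group by U:
  weight(U=1) = 5/18
  weight(U=2) = 1/12
  weight(U=3) = 1/4
Total weight = 5/18 + 1/12 + 1/4 = 11/18
P(U=1 | obs) = 5/18 / 11/18 = 5/11
P(U=2 | obs) = 1/12 / 11/18 = 3/22
P(U=3 | obs) = 1/4 / 11/18 = 9/22

P(U = 3 | obs) = 9/22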